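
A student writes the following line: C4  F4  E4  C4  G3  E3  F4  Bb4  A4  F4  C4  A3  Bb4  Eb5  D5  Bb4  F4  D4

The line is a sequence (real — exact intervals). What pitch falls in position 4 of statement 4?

Eb5

The unit is 6 notes. Position-4 pitches of the 3 shown cells: C4, F4, Bb4.
One more up a 4th gives Eb5.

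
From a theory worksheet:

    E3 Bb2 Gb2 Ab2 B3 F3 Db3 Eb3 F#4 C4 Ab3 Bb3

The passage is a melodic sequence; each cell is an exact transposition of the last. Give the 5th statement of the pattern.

G#5 D5 Bb4 C5

Unit = 4 notes; the statements start on E3, B3, F#4, moving up a 5th each time.
Extending up a 5th: C#5 → G#5.
Statement 5 starts on G#5 and keeps the same exact contour: G#5 D5 Bb4 C5.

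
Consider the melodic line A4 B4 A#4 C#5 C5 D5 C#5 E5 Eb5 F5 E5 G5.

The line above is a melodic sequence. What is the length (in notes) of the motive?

4

Try groups of 4 (3 cells in 12 notes):
A4 B4 A#4 C#5 | C5 D5 C#5 E5 | Eb5 F5 E5 G5
That's a consistent up a 3rd shift per cell, and no other grouping gives one.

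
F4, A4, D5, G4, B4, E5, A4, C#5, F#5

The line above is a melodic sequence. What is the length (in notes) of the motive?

Try groups of 3 (3 cells in 9 notes):
F4 A4 D5 | G4 B4 E5 | A4 C#5 F#5
That's a consistent up a 2nd shift per cell, and no other grouping gives one.

3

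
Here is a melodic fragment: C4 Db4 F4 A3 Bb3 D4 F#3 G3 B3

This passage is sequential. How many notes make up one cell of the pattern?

9 notes total. Splitting into 3 groups of 3:
C4 Db4 F4 | A3 Bb3 D4 | F#3 G3 B3
Each cell is the previous one down a 3rd — so the unit is 3 notes.

3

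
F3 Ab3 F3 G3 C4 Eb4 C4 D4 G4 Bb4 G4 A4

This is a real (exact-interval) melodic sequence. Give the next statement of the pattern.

Unit = 4 notes; the statements start on F3, C4, G4, moving up a 5th each time.
From D5 the exact shape gives D5 F5 D5 E5.

D5 F5 D5 E5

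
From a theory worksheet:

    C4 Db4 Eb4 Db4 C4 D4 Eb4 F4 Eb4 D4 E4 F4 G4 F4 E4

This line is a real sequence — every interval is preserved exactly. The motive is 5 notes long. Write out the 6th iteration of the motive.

A#4 B4 C#5 B4 A#4

Unit = 5 notes; the statements start on C4, D4, E4, moving up a 2nd each time.
Carrying on: F#4 → G#4 → A#4.
So cell 6 is A#4 B4 C#5 B4 A#4.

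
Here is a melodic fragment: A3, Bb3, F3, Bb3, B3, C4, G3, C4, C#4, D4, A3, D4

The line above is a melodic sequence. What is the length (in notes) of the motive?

Try groups of 4 (3 cells in 12 notes):
A3 Bb3 F3 Bb3 | B3 C4 G3 C4 | C#4 D4 A3 D4
That's a consistent up a 2nd shift per cell, and no other grouping gives one.

4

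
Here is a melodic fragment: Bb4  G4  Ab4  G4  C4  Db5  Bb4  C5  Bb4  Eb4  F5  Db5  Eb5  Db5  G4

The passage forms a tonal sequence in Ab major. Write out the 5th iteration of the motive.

Taking 5-note groups, the heads are Bb4, Db5, F5: the pattern moves up a 3rd.
Continuing the starts: Ab5 → C6.
From C6 the diatonic shape gives C6 Ab5 Bb5 Ab5 Db5.

C6 Ab5 Bb5 Ab5 Db5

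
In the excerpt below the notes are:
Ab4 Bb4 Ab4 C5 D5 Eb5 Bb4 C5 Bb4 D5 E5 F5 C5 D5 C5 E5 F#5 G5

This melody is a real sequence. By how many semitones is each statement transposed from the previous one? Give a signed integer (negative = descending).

2

Taking 6-note groups, the heads are Ab4, Bb4, C5: the pattern moves up a 2nd.
Counting half-steps from Ab4 to Bb4: 2.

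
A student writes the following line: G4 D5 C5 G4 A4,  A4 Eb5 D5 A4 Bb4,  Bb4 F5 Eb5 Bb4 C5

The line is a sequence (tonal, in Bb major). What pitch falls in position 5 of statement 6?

F5

Grouping in 5s, the 5th note of each cell is A4, Bb4, C5.
Extending up a 2nd: D5 → Eb5 → F5.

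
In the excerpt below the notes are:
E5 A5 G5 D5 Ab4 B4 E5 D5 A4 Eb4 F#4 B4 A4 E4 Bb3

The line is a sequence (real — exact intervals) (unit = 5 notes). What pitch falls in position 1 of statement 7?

A#2

The unit is 5 notes. Position-1 pitches of the 3 shown cells: E5, B4, F#4.
Extending down a 4th: C#4 → G#3 → D#3 → A#2.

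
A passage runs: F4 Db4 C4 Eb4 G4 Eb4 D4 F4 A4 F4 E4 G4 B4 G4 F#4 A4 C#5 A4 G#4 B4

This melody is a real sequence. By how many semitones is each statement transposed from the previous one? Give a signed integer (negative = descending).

2

The 4-note cells begin on F4, G4, A4, B4, C#5 — each up a 2nd from the last.
Counting half-steps from F4 to G4: 2.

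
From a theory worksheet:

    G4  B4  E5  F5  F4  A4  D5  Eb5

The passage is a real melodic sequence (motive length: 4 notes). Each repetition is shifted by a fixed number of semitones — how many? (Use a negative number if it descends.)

Taking 4-note groups, the heads are G4, F4: the pattern moves down a 2nd.
G4→F4 is 65 − 67 = -2 semitones.

-2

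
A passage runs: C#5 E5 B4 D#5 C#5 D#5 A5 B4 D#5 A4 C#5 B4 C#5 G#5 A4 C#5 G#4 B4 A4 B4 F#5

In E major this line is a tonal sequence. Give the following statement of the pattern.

G#4 B4 F#4 A4 G#4 A4 E5

Taking 7-note groups, the heads are C#5, B4, A4: the pattern moves down a 2nd.
From G#4 the diatonic shape gives G#4 B4 F#4 A4 G#4 A4 E5.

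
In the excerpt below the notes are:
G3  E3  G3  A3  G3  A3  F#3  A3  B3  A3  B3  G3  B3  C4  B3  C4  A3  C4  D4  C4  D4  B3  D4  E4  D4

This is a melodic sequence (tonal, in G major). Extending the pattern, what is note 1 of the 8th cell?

The unit is 5 notes. Position-1 pitches of the 5 shown cells: G3, A3, B3, C4, D4.
Extending up a 2nd: E4 → F#4 → G4.

G4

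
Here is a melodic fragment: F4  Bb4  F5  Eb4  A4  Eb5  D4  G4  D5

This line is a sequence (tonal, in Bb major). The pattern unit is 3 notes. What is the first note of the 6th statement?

A3

Taking 3-note groups, the heads are F4, Eb4, D4: the pattern moves down a 2nd.
Continuing: C4 → Bb3 → A3. Statement 6 starts on A3.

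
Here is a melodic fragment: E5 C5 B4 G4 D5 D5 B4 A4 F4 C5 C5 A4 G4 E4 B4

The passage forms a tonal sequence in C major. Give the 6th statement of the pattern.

G4 E4 D4 B3 F4

With a 5-note motive the entries are E5, D5, C5, each down a 2nd from the previous.
Continuing the starts: B4 → A4 → G4.
Statement 6 starts on G4 and keeps the same diatonic contour: G4 E4 D4 B3 F4.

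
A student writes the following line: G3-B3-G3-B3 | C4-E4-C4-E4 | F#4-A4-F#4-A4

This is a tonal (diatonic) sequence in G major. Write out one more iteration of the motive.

B4 D5 B4 D5

With a 4-note motive the entries are G3, C4, F#4, each up a 4th from the previous.
So cell 4 is B4 D5 B4 D5.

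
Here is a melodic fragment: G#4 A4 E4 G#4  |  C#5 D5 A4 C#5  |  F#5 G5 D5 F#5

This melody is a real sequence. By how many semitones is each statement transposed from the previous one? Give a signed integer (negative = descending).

5

With a 4-note motive the entries are G#4, C#5, F#5, each up a 4th from the previous.
Counting half-steps from G#4 to C#5: 5.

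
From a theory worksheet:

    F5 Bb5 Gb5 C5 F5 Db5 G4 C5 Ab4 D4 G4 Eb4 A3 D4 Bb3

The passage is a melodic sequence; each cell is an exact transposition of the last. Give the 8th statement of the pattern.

With a 3-note motive the entries are F5, C5, G4, D4, A3, each down a 4th from the previous.
Continuing the starts: E3 → B2 → F#2.
So cell 8 is F#2 B2 G2.

F#2 B2 G2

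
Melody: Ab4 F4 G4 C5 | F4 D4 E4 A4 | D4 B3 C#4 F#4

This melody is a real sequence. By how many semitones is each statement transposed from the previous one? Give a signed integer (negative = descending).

The 4-note cells begin on Ab4, F4, D4 — each down a 3rd from the last.
Counting half-steps from Ab4 to F4: -3.

-3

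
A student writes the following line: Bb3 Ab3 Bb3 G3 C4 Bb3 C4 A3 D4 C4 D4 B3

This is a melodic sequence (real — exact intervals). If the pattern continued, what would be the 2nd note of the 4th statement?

The unit is 4 notes. Position-2 pitches of the 3 shown cells: Ab3, Bb3, C4.
Each moves up a 2nd; the next is D4.

D4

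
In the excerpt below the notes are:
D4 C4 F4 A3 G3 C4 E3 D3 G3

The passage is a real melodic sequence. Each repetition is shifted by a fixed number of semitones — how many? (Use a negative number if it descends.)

-5

Taking 3-note groups, the heads are D4, A3, E3: the pattern moves down a 4th.
D4→A3 is 57 − 62 = -5 semitones.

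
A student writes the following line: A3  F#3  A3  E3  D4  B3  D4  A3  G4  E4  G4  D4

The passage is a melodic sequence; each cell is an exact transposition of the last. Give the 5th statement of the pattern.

Taking 4-note groups, the heads are A3, D4, G4: the pattern moves up a 4th.
Extending up a 4th: C5 → F5.
From F5 the exact shape gives F5 D5 F5 C5.

F5 D5 F5 C5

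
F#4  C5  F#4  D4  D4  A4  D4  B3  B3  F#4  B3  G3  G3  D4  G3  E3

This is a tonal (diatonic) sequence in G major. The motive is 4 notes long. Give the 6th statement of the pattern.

With a 4-note motive the entries are F#4, D4, B3, G3, each down a 3rd from the previous.
Extending down a 3rd: E3 → C3.
So cell 6 is C3 G3 C3 A2.

C3 G3 C3 A2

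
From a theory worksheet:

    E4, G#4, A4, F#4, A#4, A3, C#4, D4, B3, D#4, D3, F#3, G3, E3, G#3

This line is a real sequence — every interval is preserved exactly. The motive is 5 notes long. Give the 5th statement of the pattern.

C2 E2 F2 D2 F#2

Unit = 5 notes; the statements start on E4, A3, D3, moving down a 5th each time.
Carrying on: G2 → C2.
From C2 the exact shape gives C2 E2 F2 D2 F#2.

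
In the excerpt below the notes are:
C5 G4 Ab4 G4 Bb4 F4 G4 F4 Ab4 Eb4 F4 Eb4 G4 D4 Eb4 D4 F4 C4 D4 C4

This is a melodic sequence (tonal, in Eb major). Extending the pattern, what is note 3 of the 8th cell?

With 4-note cells, note 3 of each statement runs Ab4, G4, F4, Eb4, D4.
Each moves down a 2nd. Continuing: C4 → Bb3 → Ab3.

Ab3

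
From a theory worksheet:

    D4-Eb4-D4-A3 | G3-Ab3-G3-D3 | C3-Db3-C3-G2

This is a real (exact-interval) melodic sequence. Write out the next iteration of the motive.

Unit = 4 notes; the statements start on D4, G3, C3, moving down a 5th each time.
From F2 the exact shape gives F2 Gb2 F2 C2.

F2 Gb2 F2 C2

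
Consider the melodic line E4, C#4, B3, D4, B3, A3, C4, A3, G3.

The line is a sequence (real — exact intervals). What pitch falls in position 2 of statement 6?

The unit is 3 notes. Position-2 pitches of the 3 shown cells: C#4, B3, A3.
Carrying that down a 2nd forward: G3 → F3 → Eb3.

Eb3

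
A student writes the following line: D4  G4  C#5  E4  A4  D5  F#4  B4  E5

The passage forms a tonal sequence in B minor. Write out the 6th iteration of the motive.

The 3-note cells begin on D4, E4, F#4 — each up a 2nd from the last.
Continuing the starts: G4 → A4 → B4.
From B4 the diatonic shape gives B4 E5 A5.

B4 E5 A5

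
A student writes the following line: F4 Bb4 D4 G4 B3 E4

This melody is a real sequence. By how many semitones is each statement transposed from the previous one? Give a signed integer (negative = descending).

With a 2-note motive the entries are F4, D4, B3, each down a 3rd from the previous.
Counting half-steps from F4 to D4: -3.

-3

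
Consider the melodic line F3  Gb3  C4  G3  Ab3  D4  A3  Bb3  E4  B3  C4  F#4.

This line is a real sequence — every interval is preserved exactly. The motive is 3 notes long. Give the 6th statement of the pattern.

Taking 3-note groups, the heads are F3, G3, A3, B3: the pattern moves up a 2nd.
Carrying on: C#4 → D#4.
From D#4 the exact shape gives D#4 E4 A#4.

D#4 E4 A#4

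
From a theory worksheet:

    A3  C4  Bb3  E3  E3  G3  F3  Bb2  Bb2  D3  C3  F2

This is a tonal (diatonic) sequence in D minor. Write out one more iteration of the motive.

With a 4-note motive the entries are A3, E3, Bb2, each down a 4th from the previous.
So cell 4 is F2 A2 G2 C2.

F2 A2 G2 C2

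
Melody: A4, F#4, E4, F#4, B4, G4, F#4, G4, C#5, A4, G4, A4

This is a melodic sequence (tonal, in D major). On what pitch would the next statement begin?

The 4-note cells begin on A4, B4, C#5 — each up a 2nd from the last.
One more step up a 2nd gives D5.

D5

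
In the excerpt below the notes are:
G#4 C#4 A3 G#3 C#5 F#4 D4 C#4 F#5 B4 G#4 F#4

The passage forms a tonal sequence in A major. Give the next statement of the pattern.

Unit = 4 notes; the statements start on G#4, C#5, F#5, moving up a 4th each time.
From B5 the diatonic shape gives B5 E5 C#5 B4.

B5 E5 C#5 B4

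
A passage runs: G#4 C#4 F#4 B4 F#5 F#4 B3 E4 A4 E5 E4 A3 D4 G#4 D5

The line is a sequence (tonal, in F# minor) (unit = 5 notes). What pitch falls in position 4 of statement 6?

Grouping in 5s, the 4th note of each cell is B4, A4, G#4.
Extending down a 2nd: F#4 → E4 → D4.

D4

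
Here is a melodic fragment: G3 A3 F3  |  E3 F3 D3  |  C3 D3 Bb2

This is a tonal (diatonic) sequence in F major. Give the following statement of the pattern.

A2 Bb2 G2

With a 3-note motive the entries are G3, E3, C3, each down a 3rd from the previous.
From A2 the diatonic shape gives A2 Bb2 G2.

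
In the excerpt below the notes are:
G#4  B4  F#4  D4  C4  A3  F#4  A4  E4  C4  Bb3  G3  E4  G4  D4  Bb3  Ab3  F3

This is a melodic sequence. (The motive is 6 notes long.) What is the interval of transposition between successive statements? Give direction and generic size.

The 6-note cells begin on G#4, F#4, E4 — each down a 2nd from the last.
From G#4 to F#4: down a 2nd.

down a 2nd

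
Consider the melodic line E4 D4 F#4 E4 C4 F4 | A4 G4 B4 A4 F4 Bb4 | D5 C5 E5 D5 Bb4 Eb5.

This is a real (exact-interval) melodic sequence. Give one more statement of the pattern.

G5 F5 A5 G5 Eb5 Ab5

With a 6-note motive the entries are E4, A4, D5, each up a 4th from the previous.
From G5 the exact shape gives G5 F5 A5 G5 Eb5 Ab5.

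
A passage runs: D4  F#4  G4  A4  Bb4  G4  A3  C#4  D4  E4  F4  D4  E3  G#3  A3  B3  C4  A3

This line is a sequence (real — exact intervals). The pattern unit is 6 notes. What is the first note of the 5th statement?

F#2

The 6-note cells begin on D4, A3, E3 — each down a 4th from the last.
Extending the heads down a 4th: B2 → F#2.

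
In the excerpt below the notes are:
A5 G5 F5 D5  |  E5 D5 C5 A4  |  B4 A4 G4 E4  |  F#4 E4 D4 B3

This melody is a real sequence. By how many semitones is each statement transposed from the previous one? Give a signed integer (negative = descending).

-5

Unit = 4 notes; the statements start on A5, E5, B4, F#4, moving down a 4th each time.
A5 to E5 spans -5 semitones.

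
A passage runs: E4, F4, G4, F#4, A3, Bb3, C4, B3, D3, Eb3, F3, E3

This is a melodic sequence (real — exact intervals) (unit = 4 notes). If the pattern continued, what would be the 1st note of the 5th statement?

C2

The unit is 4 notes. Position-1 pitches of the 3 shown cells: E4, A3, D3.
Carrying that down a 5th forward: G2 → C2.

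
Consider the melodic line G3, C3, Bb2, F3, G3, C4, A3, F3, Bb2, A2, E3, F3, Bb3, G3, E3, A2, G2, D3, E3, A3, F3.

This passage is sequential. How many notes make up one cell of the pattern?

21 notes total. Splitting into 3 groups of 7:
G3 C3 Bb2 F3 G3 C4 A3 | F3 Bb2 A2 E3 F3 Bb3 G3 | E3 A2 G2 D3 E3 A3 F3
That's a consistent down a 2nd shift per cell, and no other grouping gives one.

7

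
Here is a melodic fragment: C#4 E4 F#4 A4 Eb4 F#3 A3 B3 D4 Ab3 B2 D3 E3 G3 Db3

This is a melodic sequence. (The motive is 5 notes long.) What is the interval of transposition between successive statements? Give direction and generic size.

Taking 5-note groups, the heads are C#4, F#3, B2: the pattern moves down a 5th.
C#4 to F#3 is down a 5th.

down a 5th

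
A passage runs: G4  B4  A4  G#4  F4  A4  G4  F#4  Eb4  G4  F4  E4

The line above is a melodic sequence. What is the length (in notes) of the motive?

4

Try groups of 4 (3 cells in 12 notes):
G4 B4 A4 G#4 | F4 A4 G4 F#4 | Eb4 G4 F4 E4
Every group is a transposition down a 2nd of the one before; no shorter unit works.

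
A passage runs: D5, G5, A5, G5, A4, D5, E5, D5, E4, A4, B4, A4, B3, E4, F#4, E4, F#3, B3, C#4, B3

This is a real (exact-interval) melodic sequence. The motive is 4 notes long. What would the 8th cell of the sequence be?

D#2 G#2 A#2 G#2

The 4-note cells begin on D5, A4, E4, B3, F#3 — each down a 4th from the last.
Carrying on: C#3 → G#2 → D#2.
Statement 8 starts on D#2 and keeps the same exact contour: D#2 G#2 A#2 G#2.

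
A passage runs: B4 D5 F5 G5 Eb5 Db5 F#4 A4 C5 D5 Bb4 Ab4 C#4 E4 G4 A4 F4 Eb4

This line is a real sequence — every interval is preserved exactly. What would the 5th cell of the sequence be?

With a 6-note motive the entries are B4, F#4, C#4, each down a 4th from the previous.
Carrying on: G#3 → D#3.
Statement 5 starts on D#3 and keeps the same exact contour: D#3 F#3 A3 B3 G3 F3.

D#3 F#3 A3 B3 G3 F3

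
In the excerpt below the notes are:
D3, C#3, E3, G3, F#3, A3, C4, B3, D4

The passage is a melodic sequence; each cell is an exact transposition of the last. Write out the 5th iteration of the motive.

Bb4 A4 C5

With a 3-note motive the entries are D3, G3, C4, each up a 4th from the previous.
Carrying on: F4 → Bb4.
So cell 5 is Bb4 A4 C5.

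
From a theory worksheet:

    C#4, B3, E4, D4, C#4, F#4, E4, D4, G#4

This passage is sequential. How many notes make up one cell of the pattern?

Try groups of 3 (3 cells in 9 notes):
C#4 B3 E4 | D4 C#4 F#4 | E4 D4 G#4
Each cell is the previous one up a 2nd — so the unit is 3 notes.

3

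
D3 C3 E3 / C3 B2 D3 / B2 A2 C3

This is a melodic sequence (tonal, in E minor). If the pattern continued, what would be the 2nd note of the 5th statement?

F#2

With 3-note cells, note 2 of each statement runs C3, B2, A2.
Carrying that down a 2nd forward: G2 → F#2.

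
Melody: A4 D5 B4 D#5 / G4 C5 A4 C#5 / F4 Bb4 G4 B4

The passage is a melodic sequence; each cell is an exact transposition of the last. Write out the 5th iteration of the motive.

Db4 Gb4 Eb4 G4

The 4-note cells begin on A4, G4, F4 — each down a 2nd from the last.
Extending down a 2nd: Eb4 → Db4.
From Db4 the exact shape gives Db4 Gb4 Eb4 G4.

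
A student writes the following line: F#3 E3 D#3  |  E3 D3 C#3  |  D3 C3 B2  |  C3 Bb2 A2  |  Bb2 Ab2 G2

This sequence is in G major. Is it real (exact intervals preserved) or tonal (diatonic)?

Each cell has the same semitone pattern (-2, -1) — intervals are preserved exactly.
And D#3 lies outside G major, so the sequence is real rather than tonal.

real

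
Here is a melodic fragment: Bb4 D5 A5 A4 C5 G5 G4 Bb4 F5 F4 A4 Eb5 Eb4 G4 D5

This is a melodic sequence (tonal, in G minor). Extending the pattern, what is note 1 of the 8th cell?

Bb3

The unit is 3 notes. Position-1 pitches of the 5 shown cells: Bb4, A4, G4, F4, Eb4.
Carrying that down a 2nd forward: D4 → C4 → Bb3.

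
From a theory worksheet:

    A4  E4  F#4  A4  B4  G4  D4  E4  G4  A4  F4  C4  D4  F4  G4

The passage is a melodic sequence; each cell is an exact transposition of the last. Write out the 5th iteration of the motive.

Db4 Ab3 Bb3 Db4 Eb4

With a 5-note motive the entries are A4, G4, F4, each down a 2nd from the previous.
Carrying on: Eb4 → Db4.
From Db4 the exact shape gives Db4 Ab3 Bb3 Db4 Eb4.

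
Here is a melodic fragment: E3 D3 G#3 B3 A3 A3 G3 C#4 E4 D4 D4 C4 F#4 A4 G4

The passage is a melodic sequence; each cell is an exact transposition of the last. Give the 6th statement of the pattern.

F5 Eb5 A5 C6 Bb5

Unit = 5 notes; the statements start on E3, A3, D4, moving up a 4th each time.
Carrying on: G4 → C5 → F5.
So cell 6 is F5 Eb5 A5 C6 Bb5.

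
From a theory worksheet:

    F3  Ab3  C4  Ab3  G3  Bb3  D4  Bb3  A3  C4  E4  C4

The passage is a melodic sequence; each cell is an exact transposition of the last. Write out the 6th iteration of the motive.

With a 4-note motive the entries are F3, G3, A3, each up a 2nd from the previous.
Continuing the starts: B3 → C#4 → D#4.
So cell 6 is D#4 F#4 A#4 F#4.

D#4 F#4 A#4 F#4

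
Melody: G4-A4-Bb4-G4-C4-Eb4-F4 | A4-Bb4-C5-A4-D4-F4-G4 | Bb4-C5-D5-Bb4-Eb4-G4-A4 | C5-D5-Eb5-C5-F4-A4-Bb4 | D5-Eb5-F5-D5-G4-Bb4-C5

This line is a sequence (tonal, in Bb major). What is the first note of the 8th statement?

Unit = 7 notes; the statements start on G4, A4, Bb4, C5, D5, moving up a 2nd each time.
Continuing: Eb5 → F5 → G5. Statement 8 starts on G5.

G5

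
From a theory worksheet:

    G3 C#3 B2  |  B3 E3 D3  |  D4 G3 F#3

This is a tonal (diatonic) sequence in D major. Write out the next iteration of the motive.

Unit = 3 notes; the statements start on G3, B3, D4, moving up a 3rd each time.
Statement 4 starts on F#4 and keeps the same diatonic contour: F#4 B3 A3.

F#4 B3 A3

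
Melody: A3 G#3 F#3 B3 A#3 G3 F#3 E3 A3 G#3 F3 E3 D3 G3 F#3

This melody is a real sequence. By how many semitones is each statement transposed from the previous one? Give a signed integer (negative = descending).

The 5-note cells begin on A3, G3, F3 — each down a 2nd from the last.
A3→G3 is 55 − 57 = -2 semitones.

-2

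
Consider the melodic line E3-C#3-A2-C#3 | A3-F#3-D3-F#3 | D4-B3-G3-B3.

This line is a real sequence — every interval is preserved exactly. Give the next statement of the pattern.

G4 E4 C4 E4

The 4-note cells begin on E3, A3, D4 — each up a 4th from the last.
So cell 4 is G4 E4 C4 E4.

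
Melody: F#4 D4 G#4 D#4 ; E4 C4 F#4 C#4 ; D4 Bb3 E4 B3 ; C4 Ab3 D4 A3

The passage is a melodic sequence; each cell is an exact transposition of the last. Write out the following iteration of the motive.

Bb3 Gb3 C4 G3

Taking 4-note groups, the heads are F#4, E4, D4, C4: the pattern moves down a 2nd.
Statement 5 starts on Bb3 and keeps the same exact contour: Bb3 Gb3 C4 G3.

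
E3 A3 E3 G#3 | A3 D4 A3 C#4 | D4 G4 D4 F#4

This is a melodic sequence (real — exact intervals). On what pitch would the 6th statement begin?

The 4-note cells begin on E3, A3, D4 — each up a 4th from the last.
Extending the heads up a 4th: G4 → C5 → F5.

F5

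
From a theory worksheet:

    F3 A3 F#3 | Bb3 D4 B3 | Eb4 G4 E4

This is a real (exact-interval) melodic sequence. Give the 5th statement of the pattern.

Db5 F5 D5

Unit = 3 notes; the statements start on F3, Bb3, Eb4, moving up a 4th each time.
Carrying on: Ab4 → Db5.
From Db5 the exact shape gives Db5 F5 D5.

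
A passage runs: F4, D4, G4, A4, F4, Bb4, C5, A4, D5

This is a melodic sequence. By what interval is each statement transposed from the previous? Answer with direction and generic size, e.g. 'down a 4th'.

The 3-note cells begin on F4, A4, C5 — each up a 3rd from the last.
F4 to A4 is up a 3rd.

up a 3rd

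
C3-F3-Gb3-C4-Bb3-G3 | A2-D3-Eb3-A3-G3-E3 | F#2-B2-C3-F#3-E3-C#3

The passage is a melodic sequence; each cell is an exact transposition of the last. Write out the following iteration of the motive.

Taking 6-note groups, the heads are C3, A2, F#2: the pattern moves down a 3rd.
Statement 4 starts on D#2 and keeps the same exact contour: D#2 G#2 A2 D#3 C#3 A#2.

D#2 G#2 A2 D#3 C#3 A#2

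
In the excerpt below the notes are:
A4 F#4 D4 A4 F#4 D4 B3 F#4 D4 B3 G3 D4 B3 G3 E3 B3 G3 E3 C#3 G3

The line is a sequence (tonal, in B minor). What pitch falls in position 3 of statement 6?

A2

The unit is 4 notes. Position-3 pitches of the 5 shown cells: D4, B3, G3, E3, C#3.
Each moves down a 3rd; the next is A2.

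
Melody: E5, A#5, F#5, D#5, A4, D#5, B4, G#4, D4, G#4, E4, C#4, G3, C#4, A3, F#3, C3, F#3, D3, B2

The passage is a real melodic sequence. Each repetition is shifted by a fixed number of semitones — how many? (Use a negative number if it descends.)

Taking 4-note groups, the heads are E5, A4, D4, G3, C3: the pattern moves down a 5th.
E5→A4 is 69 − 76 = -7 semitones.

-7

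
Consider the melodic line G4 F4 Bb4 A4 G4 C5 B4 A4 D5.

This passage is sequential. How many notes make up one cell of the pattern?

3

Try groups of 3 (3 cells in 9 notes):
G4 F4 Bb4 | A4 G4 C5 | B4 A4 D5
Every group is a transposition up a 2nd of the one before; no shorter unit works.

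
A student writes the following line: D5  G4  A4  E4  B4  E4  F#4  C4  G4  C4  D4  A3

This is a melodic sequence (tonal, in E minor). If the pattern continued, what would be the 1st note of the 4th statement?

E4

With 4-note cells, note 1 of each statement runs D5, B4, G4.
From G4, down a 3rd gives E4.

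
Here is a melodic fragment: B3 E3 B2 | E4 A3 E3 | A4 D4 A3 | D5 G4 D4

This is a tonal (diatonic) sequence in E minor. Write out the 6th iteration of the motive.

C6 F#5 C5

Taking 3-note groups, the heads are B3, E4, A4, D5: the pattern moves up a 4th.
Continuing the starts: G5 → C6.
From C6 the diatonic shape gives C6 F#5 C5.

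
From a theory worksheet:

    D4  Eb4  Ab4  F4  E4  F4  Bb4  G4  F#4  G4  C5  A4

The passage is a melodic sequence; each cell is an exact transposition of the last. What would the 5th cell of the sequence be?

Unit = 4 notes; the statements start on D4, E4, F#4, moving up a 2nd each time.
Extending up a 2nd: G#4 → A#4.
So cell 5 is A#4 B4 E5 C#5.

A#4 B4 E5 C#5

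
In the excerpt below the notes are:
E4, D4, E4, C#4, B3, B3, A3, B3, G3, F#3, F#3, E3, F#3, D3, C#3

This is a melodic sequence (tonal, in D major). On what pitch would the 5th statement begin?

G2

With a 5-note motive the entries are E4, B3, F#3, each down a 4th from the previous.
Extending the heads down a 4th: C#3 → G2.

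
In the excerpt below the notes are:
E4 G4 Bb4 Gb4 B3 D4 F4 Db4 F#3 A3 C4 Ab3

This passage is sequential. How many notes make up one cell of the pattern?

12 notes total. Splitting into 3 groups of 4:
E4 G4 Bb4 Gb4 | B3 D4 F4 Db4 | F#3 A3 C4 Ab3
That's a consistent down a 4th shift per cell, and no other grouping gives one.

4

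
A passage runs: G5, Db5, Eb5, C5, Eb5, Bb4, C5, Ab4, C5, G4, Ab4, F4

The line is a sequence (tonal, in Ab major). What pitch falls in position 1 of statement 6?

Db4

Grouping in 4s, the 1st note of each cell is G5, Eb5, C5.
Carrying that down a 3rd forward: Ab4 → F4 → Db4.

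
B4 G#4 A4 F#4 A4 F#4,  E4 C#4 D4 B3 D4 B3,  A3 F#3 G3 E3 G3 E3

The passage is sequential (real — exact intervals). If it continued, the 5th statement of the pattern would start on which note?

Unit = 6 notes; the statements start on B4, E4, A3, moving down a 5th each time.
Continuing: D3 → G2. Statement 5 starts on G2.

G2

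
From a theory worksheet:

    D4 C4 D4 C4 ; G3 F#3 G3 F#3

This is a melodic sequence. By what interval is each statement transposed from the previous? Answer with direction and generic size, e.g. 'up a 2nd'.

Unit = 4 notes; the statements start on D4, G3, moving down a 5th each time.
From D4 to G3: down a 5th.

down a 5th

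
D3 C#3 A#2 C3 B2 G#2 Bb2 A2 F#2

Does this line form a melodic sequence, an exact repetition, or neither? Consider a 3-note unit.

sequence

Each 3-note cell is the previous one transposed down a 2nd.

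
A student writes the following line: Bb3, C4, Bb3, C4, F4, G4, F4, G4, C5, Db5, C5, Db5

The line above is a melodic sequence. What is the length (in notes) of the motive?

4

Try groups of 4 (3 cells in 12 notes):
Bb3 C4 Bb3 C4 | F4 G4 F4 G4 | C5 Db5 C5 Db5
That's a consistent up a 5th shift per cell, and no other grouping gives one.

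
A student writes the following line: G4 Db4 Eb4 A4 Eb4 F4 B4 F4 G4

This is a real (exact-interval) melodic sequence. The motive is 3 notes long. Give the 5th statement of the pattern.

Unit = 3 notes; the statements start on G4, A4, B4, moving up a 2nd each time.
Extending up a 2nd: C#5 → D#5.
So cell 5 is D#5 A4 B4.

D#5 A4 B4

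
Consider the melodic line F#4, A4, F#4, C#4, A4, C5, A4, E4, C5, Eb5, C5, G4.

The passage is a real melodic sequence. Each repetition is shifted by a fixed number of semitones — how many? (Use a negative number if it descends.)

3

The 4-note cells begin on F#4, A4, C5 — each up a 3rd from the last.
F#4→A4 is 69 − 66 = 3 semitones.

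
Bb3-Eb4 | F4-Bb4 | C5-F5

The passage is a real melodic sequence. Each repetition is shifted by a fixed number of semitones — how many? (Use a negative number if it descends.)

7

Taking 2-note groups, the heads are Bb3, F4, C5: the pattern moves up a 5th.
Counting half-steps from Bb3 to F4: 7.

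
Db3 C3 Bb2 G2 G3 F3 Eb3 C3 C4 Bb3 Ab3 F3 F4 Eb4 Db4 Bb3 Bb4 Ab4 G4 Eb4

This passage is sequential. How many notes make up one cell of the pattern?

Try groups of 4 (5 cells in 20 notes):
Db3 C3 Bb2 G2 | G3 F3 Eb3 C3 | C4 Bb3 Ab3 F3 | F4 Eb4 Db4 Bb3 | Bb4 Ab4 G4 Eb4
Each cell is the previous one up a 4th — so the unit is 4 notes.

4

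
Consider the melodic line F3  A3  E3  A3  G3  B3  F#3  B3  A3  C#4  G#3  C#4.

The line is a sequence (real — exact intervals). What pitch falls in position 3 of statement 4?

A#3

The unit is 4 notes. Position-3 pitches of the 3 shown cells: E3, F#3, G#3.
One more up a 2nd gives A#3.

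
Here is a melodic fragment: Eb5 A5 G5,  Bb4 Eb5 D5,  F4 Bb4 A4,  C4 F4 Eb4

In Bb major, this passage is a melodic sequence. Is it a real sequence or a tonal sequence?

tonal

Every note is diatonic to Bb major.
Cell 1 has +6 semitones from note 1 to 2, but cell 2 has +5 — the interval quality changes while the contour stays the same, which is the hallmark of a tonal sequence.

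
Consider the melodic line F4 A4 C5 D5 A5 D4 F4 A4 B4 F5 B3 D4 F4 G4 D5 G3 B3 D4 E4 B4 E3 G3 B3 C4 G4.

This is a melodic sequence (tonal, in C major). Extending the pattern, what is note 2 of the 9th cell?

The unit is 5 notes. Position-2 pitches of the 5 shown cells: A4, F4, D4, B3, G3.
Carrying that down a 3rd forward: E3 → C3 → A2 → F2.

F2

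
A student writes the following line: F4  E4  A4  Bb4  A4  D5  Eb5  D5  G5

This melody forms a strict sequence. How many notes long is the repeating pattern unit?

3

Try groups of 3 (3 cells in 9 notes):
F4 E4 A4 | Bb4 A4 D5 | Eb5 D5 G5
Each cell is the previous one up a 4th — so the unit is 3 notes.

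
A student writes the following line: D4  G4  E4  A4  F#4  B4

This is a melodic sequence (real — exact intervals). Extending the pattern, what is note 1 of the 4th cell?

G#4

With 2-note cells, note 1 of each statement runs D4, E4, F#4.
One more up a 2nd gives G#4.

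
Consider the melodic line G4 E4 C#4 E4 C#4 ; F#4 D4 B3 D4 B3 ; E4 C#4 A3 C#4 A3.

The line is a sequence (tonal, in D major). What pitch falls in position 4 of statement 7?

With 5-note cells, note 4 of each statement runs E4, D4, C#4.
Carrying that down a 2nd forward: B3 → A3 → G3 → F#3.

F#3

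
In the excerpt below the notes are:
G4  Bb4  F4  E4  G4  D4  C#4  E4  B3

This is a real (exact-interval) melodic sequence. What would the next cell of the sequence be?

A#3 C#4 G#3

With a 3-note motive the entries are G4, E4, C#4, each down a 3rd from the previous.
Statement 4 starts on A#3 and keeps the same exact contour: A#3 C#4 G#3.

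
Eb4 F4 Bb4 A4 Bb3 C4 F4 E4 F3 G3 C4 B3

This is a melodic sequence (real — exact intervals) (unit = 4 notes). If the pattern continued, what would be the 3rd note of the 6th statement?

Grouping in 4s, the 3rd note of each cell is Bb4, F4, C4.
Extending down a 4th: G3 → D3 → A2.

A2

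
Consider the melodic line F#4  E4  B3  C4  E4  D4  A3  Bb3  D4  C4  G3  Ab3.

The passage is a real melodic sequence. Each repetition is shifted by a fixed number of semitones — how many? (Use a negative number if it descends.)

-2

The 4-note cells begin on F#4, E4, D4 — each down a 2nd from the last.
Counting half-steps from F#4 to E4: -2.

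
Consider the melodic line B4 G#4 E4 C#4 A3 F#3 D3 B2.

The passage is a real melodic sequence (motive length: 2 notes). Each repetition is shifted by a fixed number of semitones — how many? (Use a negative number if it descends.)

With a 2-note motive the entries are B4, E4, A3, D3, each down a 5th from the previous.
B4 to E4 spans -7 semitones.

-7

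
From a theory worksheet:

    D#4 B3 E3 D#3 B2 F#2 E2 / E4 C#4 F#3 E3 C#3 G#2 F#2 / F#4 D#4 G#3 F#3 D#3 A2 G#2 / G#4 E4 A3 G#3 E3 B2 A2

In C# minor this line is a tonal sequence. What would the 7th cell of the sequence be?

C#5 A4 D#4 C#4 A3 E3 D#3

Unit = 7 notes; the statements start on D#4, E4, F#4, G#4, moving up a 2nd each time.
Extending up a 2nd: A4 → B4 → C#5.
So cell 7 is C#5 A4 D#4 C#4 A3 E3 D#3.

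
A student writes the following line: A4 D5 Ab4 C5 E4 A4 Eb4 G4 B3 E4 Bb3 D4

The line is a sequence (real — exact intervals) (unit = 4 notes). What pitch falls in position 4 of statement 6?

B2

Grouping in 4s, the 4th note of each cell is C5, G4, D4.
Each moves down a 4th. Continuing: A3 → E3 → B2.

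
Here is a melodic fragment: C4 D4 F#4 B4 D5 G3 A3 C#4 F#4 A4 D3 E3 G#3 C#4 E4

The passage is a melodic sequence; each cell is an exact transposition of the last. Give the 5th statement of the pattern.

E2 F#2 A#2 D#3 F#3

Taking 5-note groups, the heads are C4, G3, D3: the pattern moves down a 4th.
Carrying on: A2 → E2.
Statement 5 starts on E2 and keeps the same exact contour: E2 F#2 A#2 D#3 F#3.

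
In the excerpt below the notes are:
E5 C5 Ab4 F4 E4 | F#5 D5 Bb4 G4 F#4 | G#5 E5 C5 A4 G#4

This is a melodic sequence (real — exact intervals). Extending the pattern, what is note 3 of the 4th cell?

D5

Grouping in 5s, the 3rd note of each cell is Ab4, Bb4, C5.
From C5, up a 2nd gives D5.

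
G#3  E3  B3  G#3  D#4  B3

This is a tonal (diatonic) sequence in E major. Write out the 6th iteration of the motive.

With a 2-note motive the entries are G#3, B3, D#4, each up a 3rd from the previous.
Continuing the starts: F#4 → A4 → C#5.
From C#5 the diatonic shape gives C#5 A4.

C#5 A4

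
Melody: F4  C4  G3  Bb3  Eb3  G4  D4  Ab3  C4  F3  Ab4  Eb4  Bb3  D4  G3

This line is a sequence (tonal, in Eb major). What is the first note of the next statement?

Bb4

The 5-note cells begin on F4, G4, Ab4 — each up a 2nd from the last.
One more step up a 2nd gives Bb4.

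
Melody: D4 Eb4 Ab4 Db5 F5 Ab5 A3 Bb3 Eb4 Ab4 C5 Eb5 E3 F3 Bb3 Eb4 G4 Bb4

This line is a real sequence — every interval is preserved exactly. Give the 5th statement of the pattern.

Unit = 6 notes; the statements start on D4, A3, E3, moving down a 4th each time.
Extending down a 4th: B2 → F#2.
Statement 5 starts on F#2 and keeps the same exact contour: F#2 G2 C3 F3 A3 C4.

F#2 G2 C3 F3 A3 C4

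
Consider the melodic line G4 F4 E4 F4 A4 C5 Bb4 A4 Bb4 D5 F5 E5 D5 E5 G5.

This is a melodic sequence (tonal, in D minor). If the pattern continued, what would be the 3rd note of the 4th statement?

The unit is 5 notes. Position-3 pitches of the 3 shown cells: E4, A4, D5.
One more up a 4th gives G5.

G5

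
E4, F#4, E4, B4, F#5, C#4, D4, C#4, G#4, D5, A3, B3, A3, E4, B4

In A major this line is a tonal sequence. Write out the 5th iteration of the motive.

D3 E3 D3 A3 E4

Unit = 5 notes; the statements start on E4, C#4, A3, moving down a 3rd each time.
Carrying on: F#3 → D3.
From D3 the diatonic shape gives D3 E3 D3 A3 E4.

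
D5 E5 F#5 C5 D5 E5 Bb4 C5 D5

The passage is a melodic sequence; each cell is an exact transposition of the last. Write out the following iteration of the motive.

Ab4 Bb4 C5

Taking 3-note groups, the heads are D5, C5, Bb4: the pattern moves down a 2nd.
So cell 4 is Ab4 Bb4 C5.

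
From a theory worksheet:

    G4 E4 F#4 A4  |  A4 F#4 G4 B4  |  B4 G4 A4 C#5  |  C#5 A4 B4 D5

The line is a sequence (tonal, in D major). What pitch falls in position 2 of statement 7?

Grouping in 4s, the 2nd note of each cell is E4, F#4, G4, A4.
Carrying that up a 2nd forward: B4 → C#5 → D5.

D5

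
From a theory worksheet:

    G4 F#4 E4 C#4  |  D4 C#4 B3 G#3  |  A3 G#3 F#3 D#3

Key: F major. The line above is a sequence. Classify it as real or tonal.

Each cell has the same semitone pattern (-1, -2, -3) — intervals are preserved exactly.
And F#4 lies outside F major, so the sequence is real rather than tonal.

real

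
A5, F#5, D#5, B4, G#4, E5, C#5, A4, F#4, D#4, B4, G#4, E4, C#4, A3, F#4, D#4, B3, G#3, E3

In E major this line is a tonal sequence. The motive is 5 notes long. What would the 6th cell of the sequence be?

The 5-note cells begin on A5, E5, B4, F#4 — each down a 4th from the last.
Extending down a 4th: C#4 → G#3.
So cell 6 is G#3 E3 C#3 A2 F#2.

G#3 E3 C#3 A2 F#2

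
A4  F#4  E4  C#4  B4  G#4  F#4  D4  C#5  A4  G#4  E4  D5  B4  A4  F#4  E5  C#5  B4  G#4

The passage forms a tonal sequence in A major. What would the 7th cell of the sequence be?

With a 4-note motive the entries are A4, B4, C#5, D5, E5, each up a 2nd from the previous.
Continuing the starts: F#5 → G#5.
So cell 7 is G#5 E5 D5 B4.

G#5 E5 D5 B4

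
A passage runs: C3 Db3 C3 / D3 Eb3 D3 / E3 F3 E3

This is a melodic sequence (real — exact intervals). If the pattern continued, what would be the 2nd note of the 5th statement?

A3

With 3-note cells, note 2 of each statement runs Db3, Eb3, F3.
Carrying that up a 2nd forward: G3 → A3.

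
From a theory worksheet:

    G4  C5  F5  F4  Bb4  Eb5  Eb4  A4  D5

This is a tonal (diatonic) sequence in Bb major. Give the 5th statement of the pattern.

Unit = 3 notes; the statements start on G4, F4, Eb4, moving down a 2nd each time.
Carrying on: D4 → C4.
So cell 5 is C4 F4 Bb4.

C4 F4 Bb4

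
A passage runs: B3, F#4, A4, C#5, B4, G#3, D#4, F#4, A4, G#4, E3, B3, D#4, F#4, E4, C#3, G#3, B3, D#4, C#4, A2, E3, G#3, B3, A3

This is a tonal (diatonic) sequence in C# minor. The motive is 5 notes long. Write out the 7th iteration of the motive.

Unit = 5 notes; the statements start on B3, G#3, E3, C#3, A2, moving down a 3rd each time.
Continuing the starts: F#2 → D#2.
So cell 7 is D#2 A2 C#3 E3 D#3.

D#2 A2 C#3 E3 D#3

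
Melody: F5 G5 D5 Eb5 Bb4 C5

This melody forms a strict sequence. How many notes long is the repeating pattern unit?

Try groups of 2 (3 cells in 6 notes):
F5 G5 | D5 Eb5 | Bb4 C5
Each cell is the previous one down a 3rd — so the unit is 2 notes.

2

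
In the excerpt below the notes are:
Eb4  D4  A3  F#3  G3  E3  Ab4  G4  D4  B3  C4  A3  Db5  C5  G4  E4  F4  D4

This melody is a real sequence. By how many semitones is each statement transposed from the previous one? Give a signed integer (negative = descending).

5

Unit = 6 notes; the statements start on Eb4, Ab4, Db5, moving up a 4th each time.
Eb4 to Ab4 spans +5 semitones.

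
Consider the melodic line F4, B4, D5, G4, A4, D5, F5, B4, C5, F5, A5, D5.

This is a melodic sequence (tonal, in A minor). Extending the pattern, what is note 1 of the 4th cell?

Grouping in 4s, the 1st note of each cell is F4, A4, C5.
One more up a 3rd gives E5.

E5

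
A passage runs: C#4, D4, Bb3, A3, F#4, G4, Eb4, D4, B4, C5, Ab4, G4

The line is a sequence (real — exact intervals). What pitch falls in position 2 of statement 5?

Bb5

The unit is 4 notes. Position-2 pitches of the 3 shown cells: D4, G4, C5.
Each moves up a 4th. Continuing: F5 → Bb5.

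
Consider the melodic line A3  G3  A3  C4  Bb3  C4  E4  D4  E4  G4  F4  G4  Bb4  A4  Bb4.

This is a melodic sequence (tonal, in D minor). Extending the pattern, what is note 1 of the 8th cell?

A5

Grouping in 3s, the 1st note of each cell is A3, C4, E4, G4, Bb4.
Extending up a 3rd: D5 → F5 → A5.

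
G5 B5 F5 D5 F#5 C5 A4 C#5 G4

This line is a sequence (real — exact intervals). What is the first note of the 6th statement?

With a 3-note motive the entries are G5, D5, A4, each down a 4th from the previous.
Continuing: E4 → B3 → F#3. Statement 6 starts on F#3.

F#3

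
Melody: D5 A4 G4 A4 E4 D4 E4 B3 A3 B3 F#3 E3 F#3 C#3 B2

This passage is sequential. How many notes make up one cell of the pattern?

Try groups of 3 (5 cells in 15 notes):
D5 A4 G4 | A4 E4 D4 | E4 B3 A3 | B3 F#3 E3 | F#3 C#3 B2
That's a consistent down a 4th shift per cell, and no other grouping gives one.

3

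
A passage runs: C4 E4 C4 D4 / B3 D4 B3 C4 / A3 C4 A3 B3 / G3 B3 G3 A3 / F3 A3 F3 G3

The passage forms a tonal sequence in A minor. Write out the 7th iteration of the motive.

With a 4-note motive the entries are C4, B3, A3, G3, F3, each down a 2nd from the previous.
Extending down a 2nd: E3 → D3.
Statement 7 starts on D3 and keeps the same diatonic contour: D3 F3 D3 E3.

D3 F3 D3 E3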